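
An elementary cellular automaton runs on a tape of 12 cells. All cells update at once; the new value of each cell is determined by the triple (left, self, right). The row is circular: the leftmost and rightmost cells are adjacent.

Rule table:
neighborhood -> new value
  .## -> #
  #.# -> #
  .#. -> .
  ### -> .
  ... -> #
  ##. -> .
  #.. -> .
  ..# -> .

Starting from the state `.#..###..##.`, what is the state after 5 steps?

.#.....##...

....#....#..
###...##...#
....#.#..#.#
.##..#....#.
.#.....##...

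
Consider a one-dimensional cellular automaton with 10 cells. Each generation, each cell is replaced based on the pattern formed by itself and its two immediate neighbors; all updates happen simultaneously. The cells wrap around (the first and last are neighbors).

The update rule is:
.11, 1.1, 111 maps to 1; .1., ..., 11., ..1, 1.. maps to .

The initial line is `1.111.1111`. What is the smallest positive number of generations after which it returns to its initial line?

.111.11111
111.11111.
11.11111.1
1.11111.11
.11111.111
11111.111.
1111.111.1
111.111.11
11.111.111
1.111.1111

10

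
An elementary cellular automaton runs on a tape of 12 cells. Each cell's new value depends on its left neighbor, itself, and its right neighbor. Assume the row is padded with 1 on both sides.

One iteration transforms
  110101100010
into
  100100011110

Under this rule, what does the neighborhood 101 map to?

At position 2 the neighborhood is 101; the next row has 0 there.

0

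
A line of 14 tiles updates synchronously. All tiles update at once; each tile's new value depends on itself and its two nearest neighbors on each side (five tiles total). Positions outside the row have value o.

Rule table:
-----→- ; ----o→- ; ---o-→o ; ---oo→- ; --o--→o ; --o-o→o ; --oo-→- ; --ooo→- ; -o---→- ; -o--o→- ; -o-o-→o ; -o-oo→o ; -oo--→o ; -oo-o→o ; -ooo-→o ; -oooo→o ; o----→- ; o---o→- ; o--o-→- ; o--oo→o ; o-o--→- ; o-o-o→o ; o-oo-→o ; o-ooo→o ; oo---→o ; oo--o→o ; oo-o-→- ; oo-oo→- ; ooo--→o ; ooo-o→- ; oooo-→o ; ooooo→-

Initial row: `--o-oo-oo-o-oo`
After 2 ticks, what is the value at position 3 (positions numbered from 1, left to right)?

o-oooo-oo-oooo
--ooo--oo-oo--
position 3 holds o

o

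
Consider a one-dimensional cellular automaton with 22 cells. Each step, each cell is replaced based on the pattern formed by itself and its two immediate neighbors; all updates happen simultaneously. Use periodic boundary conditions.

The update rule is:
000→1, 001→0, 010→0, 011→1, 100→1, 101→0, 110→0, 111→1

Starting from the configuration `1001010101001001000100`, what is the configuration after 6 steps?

0011100101000111000101

step 1: 0100000000100100110010
step 2: 0011111110010010101001
step 3: 1011111101001000000100
step 4: 0011111000100111110010
step 5: 1011110110010111101001
step 6: 0011100101000111000101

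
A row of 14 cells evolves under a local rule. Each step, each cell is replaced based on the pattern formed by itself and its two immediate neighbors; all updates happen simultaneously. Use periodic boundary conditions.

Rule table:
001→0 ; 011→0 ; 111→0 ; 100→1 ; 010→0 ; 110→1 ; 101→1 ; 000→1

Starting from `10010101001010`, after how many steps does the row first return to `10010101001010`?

7

step 1: 01001010100101
step 2: 10100101010010
step 3: 01010010101001
step 4: 10101001010100
step 5: 01010100101010
step 6: 00101010010101
step 7: 10010101001010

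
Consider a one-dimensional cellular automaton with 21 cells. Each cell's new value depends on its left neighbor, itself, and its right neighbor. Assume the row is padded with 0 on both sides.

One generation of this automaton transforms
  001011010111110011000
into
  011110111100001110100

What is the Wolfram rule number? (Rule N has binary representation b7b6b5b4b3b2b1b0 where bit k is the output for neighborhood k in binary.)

position 10: 111 → 0  (bit 7 = 0)
position 5: 110 → 0  (bit 6 = 0)
position 3: 101 → 1  (bit 5 = 1)
position 14: 100 → 1  (bit 4 = 1)
position 4: 011 → 1  (bit 3 = 1)
position 2: 010 → 1  (bit 2 = 1)
position 1: 001 → 1  (bit 1 = 1)
position 0: 000 → 0  (bit 0 = 0)
bits b7..b0 = 00111110 = 62

62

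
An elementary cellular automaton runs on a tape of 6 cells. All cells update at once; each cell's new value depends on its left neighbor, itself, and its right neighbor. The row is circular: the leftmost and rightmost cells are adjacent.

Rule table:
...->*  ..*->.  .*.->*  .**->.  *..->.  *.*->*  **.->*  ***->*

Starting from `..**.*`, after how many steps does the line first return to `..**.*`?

6

...***
.*..**
**...*
**.*..
.***..
..**.*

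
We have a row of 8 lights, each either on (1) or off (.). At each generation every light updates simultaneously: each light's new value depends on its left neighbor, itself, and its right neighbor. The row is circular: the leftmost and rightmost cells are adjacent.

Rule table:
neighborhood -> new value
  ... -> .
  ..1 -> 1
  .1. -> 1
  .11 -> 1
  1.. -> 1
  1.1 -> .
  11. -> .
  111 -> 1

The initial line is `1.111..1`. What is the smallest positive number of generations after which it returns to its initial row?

..11.111
111..11.
11.111..
1..11.11
.111..11
.11.111.
11..11.1
1.111..1

8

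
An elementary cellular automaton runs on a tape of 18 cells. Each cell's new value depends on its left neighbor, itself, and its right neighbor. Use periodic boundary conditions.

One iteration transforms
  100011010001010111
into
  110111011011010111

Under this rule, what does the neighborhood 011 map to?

At position 4 the neighborhood is 011; the next row has 1 there.

1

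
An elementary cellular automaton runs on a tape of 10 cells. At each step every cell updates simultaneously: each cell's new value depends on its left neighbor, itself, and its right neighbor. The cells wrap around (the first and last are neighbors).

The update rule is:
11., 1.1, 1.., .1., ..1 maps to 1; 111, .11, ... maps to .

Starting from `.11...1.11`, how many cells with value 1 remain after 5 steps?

7

step 1: 1.11.111.1
step 2: 11.11..11.
step 3: .11.111.11
step 4: 1.11..11.1
step 5: 11.111.11.
count of 1: 7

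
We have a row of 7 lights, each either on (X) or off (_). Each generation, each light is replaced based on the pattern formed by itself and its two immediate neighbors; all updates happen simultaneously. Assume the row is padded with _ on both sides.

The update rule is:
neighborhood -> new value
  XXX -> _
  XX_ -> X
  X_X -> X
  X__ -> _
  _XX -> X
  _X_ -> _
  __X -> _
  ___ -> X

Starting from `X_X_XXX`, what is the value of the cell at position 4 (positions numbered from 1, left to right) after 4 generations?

_

_X_XX_X
__XXXX_
X_X__X_
_X_____
position 4 holds _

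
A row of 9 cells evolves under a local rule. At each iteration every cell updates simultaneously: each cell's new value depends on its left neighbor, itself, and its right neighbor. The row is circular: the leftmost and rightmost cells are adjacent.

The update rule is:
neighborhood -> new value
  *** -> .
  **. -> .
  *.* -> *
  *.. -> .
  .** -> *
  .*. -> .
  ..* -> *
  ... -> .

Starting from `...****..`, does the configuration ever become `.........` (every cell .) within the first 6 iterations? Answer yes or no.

..**.....
.**......
**.......
*.......*
.......**
......**.
iteration 6 is ......**., still not uniform .

no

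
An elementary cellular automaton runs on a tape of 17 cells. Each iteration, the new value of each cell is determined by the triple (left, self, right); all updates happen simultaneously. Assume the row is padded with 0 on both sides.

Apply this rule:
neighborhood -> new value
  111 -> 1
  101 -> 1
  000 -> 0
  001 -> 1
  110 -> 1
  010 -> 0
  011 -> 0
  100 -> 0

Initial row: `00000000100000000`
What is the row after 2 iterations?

00000001000000000
00000010000000000

00000010000000000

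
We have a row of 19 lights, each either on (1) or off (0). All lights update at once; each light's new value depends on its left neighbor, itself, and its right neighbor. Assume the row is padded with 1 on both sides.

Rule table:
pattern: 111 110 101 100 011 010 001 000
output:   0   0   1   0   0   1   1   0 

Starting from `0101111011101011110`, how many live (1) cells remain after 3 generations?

1110000100011100001
0000001100100000010
0000010001100000111
count of 1: 6

6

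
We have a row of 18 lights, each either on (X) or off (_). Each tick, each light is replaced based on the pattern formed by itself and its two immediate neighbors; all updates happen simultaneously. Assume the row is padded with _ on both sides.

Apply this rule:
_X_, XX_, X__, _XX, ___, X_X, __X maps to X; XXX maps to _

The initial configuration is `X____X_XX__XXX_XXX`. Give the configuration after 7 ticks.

XXXXXXXXXXXX_XXX_X
X__________XXX_XXX
XXXXXXXXXXXX_XXX_X  (repeats tick 1; period 2)
tick 7: XXXXXXXXXXXX_XXX_X

XXXXXXXXXXXX_XXX_X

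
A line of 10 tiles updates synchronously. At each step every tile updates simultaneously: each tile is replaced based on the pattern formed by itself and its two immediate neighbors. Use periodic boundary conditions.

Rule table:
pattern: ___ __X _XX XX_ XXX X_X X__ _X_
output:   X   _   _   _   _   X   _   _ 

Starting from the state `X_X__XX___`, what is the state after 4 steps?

___XXXX___

step 1: _X______X_
step 2: ___XXXX___
step 3: XX______XX
step 4: ___XXXX___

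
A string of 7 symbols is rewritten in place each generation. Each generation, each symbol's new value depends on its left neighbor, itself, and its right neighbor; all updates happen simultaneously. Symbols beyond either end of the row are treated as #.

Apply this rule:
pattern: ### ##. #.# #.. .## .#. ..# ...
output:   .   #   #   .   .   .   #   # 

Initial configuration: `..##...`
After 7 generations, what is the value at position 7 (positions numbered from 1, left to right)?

#

.#.#.##
#.#.#..
##.#..#
.##..#.
#.#.#.#
##.#.#.
.##.#.#
position 7 holds #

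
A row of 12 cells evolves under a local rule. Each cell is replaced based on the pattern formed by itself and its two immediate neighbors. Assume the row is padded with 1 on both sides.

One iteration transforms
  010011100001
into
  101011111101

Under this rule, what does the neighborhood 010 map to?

0

At position 1 the neighborhood is 010; the next row has 0 there.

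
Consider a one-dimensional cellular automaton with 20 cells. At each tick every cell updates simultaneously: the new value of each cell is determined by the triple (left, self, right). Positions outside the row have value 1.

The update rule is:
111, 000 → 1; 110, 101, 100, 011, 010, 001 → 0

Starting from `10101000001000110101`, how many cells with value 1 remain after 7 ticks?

5

00000011100010000000
01111001001000111110
00110000000010011100
00000111111000001000
01110011110011100010
00100001100001001000
00001100001100000010
count of 1: 5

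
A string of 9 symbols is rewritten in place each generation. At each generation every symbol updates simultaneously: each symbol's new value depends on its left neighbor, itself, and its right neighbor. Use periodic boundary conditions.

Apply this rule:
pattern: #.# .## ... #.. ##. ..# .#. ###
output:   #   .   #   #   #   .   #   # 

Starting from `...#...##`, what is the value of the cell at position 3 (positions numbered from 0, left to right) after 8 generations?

generation 1: ##.###..#
generation 2: ###.###..
generation 3: .###.###.
generation 4: ..###.###
generation 5: #..###.##
generation 6: ##..###.#
generation 7: ###..###.
generation 8: .###..###
position 3 holds #

#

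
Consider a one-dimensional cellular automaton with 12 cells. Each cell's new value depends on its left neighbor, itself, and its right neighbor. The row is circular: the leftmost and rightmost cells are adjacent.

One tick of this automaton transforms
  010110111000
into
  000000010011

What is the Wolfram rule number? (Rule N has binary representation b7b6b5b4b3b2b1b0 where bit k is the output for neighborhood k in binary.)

129

position 7: 111 → 1  (bit 7 = 1)
position 4: 110 → 0  (bit 6 = 0)
position 2: 101 → 0  (bit 5 = 0)
position 9: 100 → 0  (bit 4 = 0)
position 3: 011 → 0  (bit 3 = 0)
position 1: 010 → 0  (bit 2 = 0)
position 0: 001 → 0  (bit 1 = 0)
position 10: 000 → 1  (bit 0 = 1)
bits b7..b0 = 10000001 = 129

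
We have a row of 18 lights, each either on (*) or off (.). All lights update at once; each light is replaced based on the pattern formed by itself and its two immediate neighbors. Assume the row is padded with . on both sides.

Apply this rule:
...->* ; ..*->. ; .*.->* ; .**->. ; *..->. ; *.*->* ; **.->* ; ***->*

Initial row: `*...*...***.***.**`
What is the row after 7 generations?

*.*..******.*..***

*.*.*.*..***.***.*
*******...***.****
.******.*..***.***
..*******...***.**
*..******.*..***.*
*...*******...****
*.*..******.*..***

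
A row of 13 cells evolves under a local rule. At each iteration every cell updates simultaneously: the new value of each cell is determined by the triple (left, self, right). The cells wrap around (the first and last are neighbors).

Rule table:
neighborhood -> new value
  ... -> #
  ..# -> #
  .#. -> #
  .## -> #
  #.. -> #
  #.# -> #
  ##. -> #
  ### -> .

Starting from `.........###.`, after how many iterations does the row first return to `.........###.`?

##########.##
.........###.

2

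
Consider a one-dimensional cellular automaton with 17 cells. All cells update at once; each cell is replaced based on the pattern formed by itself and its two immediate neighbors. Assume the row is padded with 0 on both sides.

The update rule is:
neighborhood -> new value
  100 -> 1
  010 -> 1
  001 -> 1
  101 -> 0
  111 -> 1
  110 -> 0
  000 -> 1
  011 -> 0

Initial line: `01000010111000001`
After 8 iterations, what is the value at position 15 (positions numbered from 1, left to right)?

iteration 1: 11111110010111111
iteration 2: 01111101110011110
iteration 3: 10111000101101101
iteration 4: 10010111100000001
iteration 5: 11110011011111111
iteration 6: 01101100001111110
iteration 7: 10000011110111101
iteration 8: 11111101100011001
position 15 holds 0

0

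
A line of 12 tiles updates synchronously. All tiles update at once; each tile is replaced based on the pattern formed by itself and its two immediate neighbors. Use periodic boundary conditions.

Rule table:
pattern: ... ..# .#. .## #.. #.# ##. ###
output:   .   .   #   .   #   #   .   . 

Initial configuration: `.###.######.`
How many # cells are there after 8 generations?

4

....#......#
#...##.....#
.#....#.....
.##...##....
...#....#...
...##...##..
.....#....#.
.....##...##
count of #: 4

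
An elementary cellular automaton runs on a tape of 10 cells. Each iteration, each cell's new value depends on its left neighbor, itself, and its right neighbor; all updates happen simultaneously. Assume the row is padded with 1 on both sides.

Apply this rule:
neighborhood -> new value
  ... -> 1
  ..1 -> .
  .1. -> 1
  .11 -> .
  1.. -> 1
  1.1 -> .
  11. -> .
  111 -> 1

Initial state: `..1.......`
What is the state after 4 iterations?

1.1..1..1.

iteration 1: 1.1111111.
iteration 2: ...11111..
iteration 3: 11..111.1.
iteration 4: 1.1..1..1.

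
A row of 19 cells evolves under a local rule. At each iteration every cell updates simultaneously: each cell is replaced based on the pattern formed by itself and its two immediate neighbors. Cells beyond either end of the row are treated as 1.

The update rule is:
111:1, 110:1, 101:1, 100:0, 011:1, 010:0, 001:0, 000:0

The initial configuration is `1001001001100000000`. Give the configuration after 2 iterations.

1000000001100000000
1000000001100000000

1000000001100000000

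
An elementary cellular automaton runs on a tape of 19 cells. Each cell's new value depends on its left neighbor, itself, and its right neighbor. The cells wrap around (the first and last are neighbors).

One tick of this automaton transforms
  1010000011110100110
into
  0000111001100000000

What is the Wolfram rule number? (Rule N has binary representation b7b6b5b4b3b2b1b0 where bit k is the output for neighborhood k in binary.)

position 9: 111 → 1  (bit 7 = 1)
position 11: 110 → 0  (bit 6 = 0)
position 1: 101 → 0  (bit 5 = 0)
position 3: 100 → 0  (bit 4 = 0)
position 8: 011 → 0  (bit 3 = 0)
position 0: 010 → 0  (bit 2 = 0)
position 7: 001 → 0  (bit 1 = 0)
position 4: 000 → 1  (bit 0 = 1)
bits b7..b0 = 10000001 = 129

129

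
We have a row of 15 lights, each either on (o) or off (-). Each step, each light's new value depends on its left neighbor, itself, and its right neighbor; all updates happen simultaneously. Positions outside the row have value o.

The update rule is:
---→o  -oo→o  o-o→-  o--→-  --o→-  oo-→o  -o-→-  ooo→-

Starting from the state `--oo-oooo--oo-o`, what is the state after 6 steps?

step 1: --oo-o--o--oo-o
step 2: --oo-------oo-o
step 3: --oo-ooooo-oo-o
step 4: --oo-o---o-oo-o
step 5: --oo---o---oo-o
step 6: --oo-o---o-oo-o

--oo-o---o-oo-o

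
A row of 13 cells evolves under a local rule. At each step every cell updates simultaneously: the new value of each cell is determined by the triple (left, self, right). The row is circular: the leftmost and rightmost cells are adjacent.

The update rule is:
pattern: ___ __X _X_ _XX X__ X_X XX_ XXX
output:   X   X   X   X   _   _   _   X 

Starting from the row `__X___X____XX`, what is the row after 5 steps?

_XX__XXX__XX_

_XX_XXX_XXXX_
XX__XX__XXX__
X__XX__XXX__X
__XX__XXX__XX
_XX__XXX__XX_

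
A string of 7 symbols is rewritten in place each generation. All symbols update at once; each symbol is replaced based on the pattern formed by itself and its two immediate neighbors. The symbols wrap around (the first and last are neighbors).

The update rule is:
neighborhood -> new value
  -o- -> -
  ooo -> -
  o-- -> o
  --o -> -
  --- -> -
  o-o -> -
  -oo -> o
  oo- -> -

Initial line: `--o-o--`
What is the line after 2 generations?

------o

-----o-
------o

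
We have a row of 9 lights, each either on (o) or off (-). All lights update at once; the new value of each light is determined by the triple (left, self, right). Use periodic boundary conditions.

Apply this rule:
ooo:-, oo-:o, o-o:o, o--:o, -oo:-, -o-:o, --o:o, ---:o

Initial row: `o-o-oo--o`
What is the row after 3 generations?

oooo-ooo-
---oo--oo
ooo-ooo-o

ooo-ooo-o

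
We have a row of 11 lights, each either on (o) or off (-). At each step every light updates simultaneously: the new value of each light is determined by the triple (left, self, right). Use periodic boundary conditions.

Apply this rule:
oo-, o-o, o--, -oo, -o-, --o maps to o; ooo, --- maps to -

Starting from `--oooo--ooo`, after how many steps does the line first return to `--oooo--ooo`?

2

ooo--oooo-o
--oooo--ooo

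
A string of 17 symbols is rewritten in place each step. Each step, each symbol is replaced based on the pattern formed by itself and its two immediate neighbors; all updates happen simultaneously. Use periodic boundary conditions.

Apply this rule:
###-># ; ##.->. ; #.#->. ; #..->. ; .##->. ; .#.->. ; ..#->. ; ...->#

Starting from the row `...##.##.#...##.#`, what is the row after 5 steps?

step 1: .#.........#.....
step 2: ...#######...####
step 3: .#..#####..#..##.
step 4: .....###.........
step 5: ####..#..########

####..#..########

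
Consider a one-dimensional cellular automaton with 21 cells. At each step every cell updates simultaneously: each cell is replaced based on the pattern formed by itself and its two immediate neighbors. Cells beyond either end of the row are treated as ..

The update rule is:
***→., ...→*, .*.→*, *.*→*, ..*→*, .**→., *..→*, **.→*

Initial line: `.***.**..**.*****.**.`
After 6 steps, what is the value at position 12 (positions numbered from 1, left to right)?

step 1: *..**.***.**....**.**
step 2: ***.**..**.*****.**.*
step 3: ..**.***.**....**.***
step 4: **.**..**.*****.**..*
step 5: .**.***.**....**.****
step 6: *.**..**.*****.**...*
position 12 holds *

*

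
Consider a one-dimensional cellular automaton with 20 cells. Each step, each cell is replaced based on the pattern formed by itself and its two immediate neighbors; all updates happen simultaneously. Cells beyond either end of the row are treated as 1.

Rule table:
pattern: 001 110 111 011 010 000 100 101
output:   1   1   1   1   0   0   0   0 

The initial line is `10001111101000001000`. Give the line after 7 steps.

10111111100001111111

10011111100000010001
10111111100000100011
10111111100001000111
10111111100010001111
10111111100100011111
10111111101000111111
10111111100001111111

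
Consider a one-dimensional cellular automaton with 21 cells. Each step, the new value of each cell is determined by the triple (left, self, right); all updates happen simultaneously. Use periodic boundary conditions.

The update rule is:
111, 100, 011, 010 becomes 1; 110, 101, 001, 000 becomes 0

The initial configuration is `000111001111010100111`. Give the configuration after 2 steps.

110100101101010100100

100110101110010110110
110100101101010100100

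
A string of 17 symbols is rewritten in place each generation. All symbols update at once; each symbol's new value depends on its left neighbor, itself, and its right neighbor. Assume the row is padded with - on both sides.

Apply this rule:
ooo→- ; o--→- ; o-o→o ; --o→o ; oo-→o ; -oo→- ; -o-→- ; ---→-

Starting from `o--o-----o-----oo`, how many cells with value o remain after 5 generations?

--o-----o-----o-o
-o-----o-----o-o-
o-----o-----o-o--
-----o-----o-o---
----o-----o-o----
count of o: 3

3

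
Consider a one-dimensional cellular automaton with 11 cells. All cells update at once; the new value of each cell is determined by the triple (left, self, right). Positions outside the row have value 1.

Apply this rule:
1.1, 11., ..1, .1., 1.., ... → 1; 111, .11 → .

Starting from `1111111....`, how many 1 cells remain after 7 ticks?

......11111
111111.....
.....111111
11111......
....1111111
1111.......
...11111111
count of 1: 8

8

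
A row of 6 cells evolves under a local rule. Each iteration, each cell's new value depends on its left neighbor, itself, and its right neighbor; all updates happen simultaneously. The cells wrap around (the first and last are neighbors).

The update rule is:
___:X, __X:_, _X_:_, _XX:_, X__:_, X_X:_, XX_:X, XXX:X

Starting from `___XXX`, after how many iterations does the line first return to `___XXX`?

_X__XX
_____X
_XXX__
__XX_X
___X__
XX___X
XX_X__
_X____
___XXX

9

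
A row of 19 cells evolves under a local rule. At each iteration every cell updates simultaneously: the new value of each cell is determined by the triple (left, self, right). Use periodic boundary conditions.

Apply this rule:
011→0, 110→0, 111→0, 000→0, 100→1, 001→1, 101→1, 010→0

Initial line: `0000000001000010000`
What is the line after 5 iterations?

0000000010100101000
0000000101011010100
0000001010100101010
0000010101011010101
1000101010100101010

1000101010100101010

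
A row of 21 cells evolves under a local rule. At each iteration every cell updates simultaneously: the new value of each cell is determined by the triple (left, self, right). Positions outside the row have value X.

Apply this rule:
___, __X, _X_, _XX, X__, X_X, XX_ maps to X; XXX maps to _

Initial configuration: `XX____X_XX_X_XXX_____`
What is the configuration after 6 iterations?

_XXXXXXXXXXXXX_XXXXXX
XX___________XXX_____
_XXXXXXXXXXXXX_XXXXXX  (repeats iteration 1; period 2)
iteration 6: XX___________XXX_____

XX___________XXX_____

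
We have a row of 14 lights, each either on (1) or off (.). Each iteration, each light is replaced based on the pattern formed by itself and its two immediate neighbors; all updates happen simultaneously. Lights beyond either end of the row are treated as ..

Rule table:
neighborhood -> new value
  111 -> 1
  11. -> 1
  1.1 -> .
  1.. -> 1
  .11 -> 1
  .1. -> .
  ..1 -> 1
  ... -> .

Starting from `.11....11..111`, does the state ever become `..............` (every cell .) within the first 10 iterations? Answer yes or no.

no

iteration 1: 1111..11111111
iteration 2: 11111111111111
iteration 3: 11111111111111  (fixed point — unchanged through iteration 10)
iteration 10 is 11111111111111, still not uniform .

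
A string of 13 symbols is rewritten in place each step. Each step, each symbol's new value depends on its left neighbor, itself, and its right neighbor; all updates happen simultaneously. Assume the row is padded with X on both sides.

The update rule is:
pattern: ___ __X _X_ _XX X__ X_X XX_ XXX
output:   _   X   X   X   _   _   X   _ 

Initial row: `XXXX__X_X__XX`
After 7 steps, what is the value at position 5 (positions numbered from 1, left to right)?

_

___X_XX_X_XX_
__XX_XX_X_XX_
_XXX_XX_X_XX_
_X_X_XX_X_XX_
_X_X_XX_X_XX_  (fixed point — unchanged through step 7)
position 5 holds _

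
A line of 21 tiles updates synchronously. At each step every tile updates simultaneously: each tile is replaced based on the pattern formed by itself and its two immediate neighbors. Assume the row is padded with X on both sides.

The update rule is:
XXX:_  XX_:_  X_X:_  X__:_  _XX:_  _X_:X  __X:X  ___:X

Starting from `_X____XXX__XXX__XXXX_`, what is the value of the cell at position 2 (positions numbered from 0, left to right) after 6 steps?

_

step 1: _X_XXX____X____X_____
step 2: _X_____XXXX_XXXX_XXXX
step 3: _X_XXXX______________
step 4: _X______XXXXXXXXXXXXX
step 5: _X_XXXXX_____________
step 6: _X_______XXXXXXXXXXXX
position 2 holds _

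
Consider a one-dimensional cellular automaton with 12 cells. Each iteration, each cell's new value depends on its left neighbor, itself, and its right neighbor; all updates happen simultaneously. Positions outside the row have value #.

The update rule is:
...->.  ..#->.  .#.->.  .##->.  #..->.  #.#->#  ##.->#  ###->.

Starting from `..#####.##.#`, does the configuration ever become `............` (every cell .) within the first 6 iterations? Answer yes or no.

yes

iteration 1: ......##.##.
iteration 2: .......##.##
iteration 3: ........##..
iteration 4: .........#..
iteration 5: ............
all cells are . at iteration 5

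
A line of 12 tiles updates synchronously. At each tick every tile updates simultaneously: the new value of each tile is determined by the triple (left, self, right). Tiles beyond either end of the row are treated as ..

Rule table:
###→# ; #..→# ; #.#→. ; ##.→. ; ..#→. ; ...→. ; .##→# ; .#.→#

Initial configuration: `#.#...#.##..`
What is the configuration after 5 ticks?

#.#.#.#.#.#.

tick 1: #.##..#.#.#.
tick 2: #.#.#.#.#.##
tick 3: #.#.#.#.#.#.
tick 4: #.#.#.#.#.##  (repeats tick 2; period 2)
tick 5: #.#.#.#.#.#.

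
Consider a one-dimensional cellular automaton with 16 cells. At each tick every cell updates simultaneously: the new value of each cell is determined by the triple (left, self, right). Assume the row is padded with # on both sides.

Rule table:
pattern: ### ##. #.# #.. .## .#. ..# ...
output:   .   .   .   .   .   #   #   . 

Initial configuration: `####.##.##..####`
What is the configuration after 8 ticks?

...........#....
..........##...#
.........#....#.
........##...##.
.......#....#...
......##...##..#
.....#....#...#.
....##...##..##.

....##...##..##.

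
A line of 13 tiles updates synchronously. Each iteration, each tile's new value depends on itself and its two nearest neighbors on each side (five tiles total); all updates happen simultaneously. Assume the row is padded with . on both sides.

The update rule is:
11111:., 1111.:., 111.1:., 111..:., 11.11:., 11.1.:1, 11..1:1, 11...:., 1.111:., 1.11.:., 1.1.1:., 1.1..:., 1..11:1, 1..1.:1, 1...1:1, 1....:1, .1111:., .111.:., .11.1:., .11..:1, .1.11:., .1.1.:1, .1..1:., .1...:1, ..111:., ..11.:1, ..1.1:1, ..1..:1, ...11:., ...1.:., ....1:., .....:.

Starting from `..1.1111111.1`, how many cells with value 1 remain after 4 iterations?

5

..1........1.
..111......11
......1....11
......111..11
count of 1: 5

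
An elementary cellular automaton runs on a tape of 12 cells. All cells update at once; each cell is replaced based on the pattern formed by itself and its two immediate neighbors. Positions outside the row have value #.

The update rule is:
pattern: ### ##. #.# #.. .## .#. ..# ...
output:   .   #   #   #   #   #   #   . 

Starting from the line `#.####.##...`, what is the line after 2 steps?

..####...###

###..#####.#
..####...###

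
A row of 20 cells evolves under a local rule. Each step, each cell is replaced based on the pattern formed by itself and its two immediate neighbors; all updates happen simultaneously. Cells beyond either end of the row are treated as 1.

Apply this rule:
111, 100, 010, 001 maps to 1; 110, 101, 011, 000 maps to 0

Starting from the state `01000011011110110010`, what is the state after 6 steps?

step 1: 01100100001100001110
step 2: 00011110010010010100
step 3: 10101101111111110111
step 4: 00100000111111100011
step 5: 11110001011111010101
step 6: 11101011001110010100

11101011001110010100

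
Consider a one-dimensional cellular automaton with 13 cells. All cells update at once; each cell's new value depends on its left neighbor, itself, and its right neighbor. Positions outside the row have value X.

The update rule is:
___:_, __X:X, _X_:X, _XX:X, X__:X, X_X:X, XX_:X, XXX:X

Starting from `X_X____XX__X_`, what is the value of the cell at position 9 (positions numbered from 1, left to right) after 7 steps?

XXXX__XXXXXXX
XXXXXXXXXXXXX
XXXXXXXXXXXXX  (fixed point — unchanged through step 7)
position 9 holds X

X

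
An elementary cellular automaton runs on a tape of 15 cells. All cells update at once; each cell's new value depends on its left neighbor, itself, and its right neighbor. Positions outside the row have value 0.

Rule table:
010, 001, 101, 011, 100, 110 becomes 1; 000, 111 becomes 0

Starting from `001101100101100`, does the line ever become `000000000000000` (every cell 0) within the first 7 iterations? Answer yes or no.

iteration 1: 011111111111110
iteration 2: 110000000000011
iteration 3: 111000000000111
iteration 4: 101100000001101
iteration 5: 111110000011111
iteration 6: 100011000110001
iteration 7: 110111101111011
iteration 7 is 110111101111011, still not uniform 0

no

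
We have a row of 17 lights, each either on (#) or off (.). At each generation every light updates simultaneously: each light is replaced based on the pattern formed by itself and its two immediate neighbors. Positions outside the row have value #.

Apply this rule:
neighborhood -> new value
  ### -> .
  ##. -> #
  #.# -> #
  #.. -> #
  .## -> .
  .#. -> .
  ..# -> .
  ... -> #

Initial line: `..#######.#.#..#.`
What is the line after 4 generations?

#.......##.#.#..#
#######..##.#.#..
......##..##.#.#.
#####..##..##.#.#

#####..##..##.#.#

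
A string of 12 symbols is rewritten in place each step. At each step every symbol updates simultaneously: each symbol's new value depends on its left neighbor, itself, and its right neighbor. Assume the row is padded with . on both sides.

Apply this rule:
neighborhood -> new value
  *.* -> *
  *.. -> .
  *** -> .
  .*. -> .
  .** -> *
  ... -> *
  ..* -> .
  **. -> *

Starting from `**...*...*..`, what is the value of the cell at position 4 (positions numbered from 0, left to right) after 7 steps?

**.*...*...*
***..*...*..
*.*....*...*
.*..**...*..
....**.*...*
***.***..*..
*.***.*....*
position 4 holds *

*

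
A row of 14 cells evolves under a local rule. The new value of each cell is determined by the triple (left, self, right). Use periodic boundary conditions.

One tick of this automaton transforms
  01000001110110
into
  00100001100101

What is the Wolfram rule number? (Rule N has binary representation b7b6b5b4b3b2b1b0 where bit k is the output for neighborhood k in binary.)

152

position 8: 111 → 1  (bit 7 = 1)
position 9: 110 → 0  (bit 6 = 0)
position 10: 101 → 0  (bit 5 = 0)
position 2: 100 → 1  (bit 4 = 1)
position 7: 011 → 1  (bit 3 = 1)
position 1: 010 → 0  (bit 2 = 0)
position 0: 001 → 0  (bit 1 = 0)
position 3: 000 → 0  (bit 0 = 0)
bits b7..b0 = 10011000 = 152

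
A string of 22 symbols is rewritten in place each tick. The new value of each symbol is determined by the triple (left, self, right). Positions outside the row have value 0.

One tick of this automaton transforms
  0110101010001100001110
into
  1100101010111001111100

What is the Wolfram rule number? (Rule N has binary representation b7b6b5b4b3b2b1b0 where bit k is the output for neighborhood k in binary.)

position 19: 111 → 1  (bit 7 = 1)
position 2: 110 → 0  (bit 6 = 0)
position 3: 101 → 0  (bit 5 = 0)
position 9: 100 → 0  (bit 4 = 0)
position 1: 011 → 1  (bit 3 = 1)
position 4: 010 → 1  (bit 2 = 1)
position 0: 001 → 1  (bit 1 = 1)
position 10: 000 → 1  (bit 0 = 1)
bits b7..b0 = 10001111 = 143

143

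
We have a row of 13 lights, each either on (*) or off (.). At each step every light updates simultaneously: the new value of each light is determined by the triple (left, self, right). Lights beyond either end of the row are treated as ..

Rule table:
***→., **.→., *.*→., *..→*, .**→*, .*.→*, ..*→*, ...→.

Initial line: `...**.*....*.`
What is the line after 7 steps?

*.*.***..*...

step 1: ..**..**..***
step 2: .**.***.***..
step 3: **..*...*..*.
step 4: *.****.******
step 5: *.*....*.....
step 6: *.**..***....
step 7: *.*.***..*...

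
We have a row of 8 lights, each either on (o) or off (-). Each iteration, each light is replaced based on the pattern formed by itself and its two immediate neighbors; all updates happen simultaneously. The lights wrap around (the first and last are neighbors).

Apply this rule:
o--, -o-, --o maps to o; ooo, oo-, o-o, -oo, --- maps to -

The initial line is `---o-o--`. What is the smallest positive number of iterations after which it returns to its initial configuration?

4

--oo-oo-
-o-----o
-oo---oo
---o-o--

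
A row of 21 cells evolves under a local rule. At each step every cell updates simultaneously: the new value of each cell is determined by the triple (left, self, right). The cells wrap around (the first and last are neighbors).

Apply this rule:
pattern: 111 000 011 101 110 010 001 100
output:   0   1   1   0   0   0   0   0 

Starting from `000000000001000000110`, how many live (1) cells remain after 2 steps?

3

step 1: 111111111100011110100
step 2: 100000000001010000000
count of 1: 3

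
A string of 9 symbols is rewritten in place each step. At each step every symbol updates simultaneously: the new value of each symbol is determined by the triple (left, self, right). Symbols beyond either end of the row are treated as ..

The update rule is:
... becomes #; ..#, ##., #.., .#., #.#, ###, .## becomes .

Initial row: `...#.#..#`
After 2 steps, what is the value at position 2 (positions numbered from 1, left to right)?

.

##.......
...######
position 2 holds .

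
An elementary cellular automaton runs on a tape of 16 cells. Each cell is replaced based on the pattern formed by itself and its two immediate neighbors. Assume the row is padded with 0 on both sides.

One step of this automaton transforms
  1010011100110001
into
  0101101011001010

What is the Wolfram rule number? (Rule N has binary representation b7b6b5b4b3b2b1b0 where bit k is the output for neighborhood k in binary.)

178

position 6: 111 → 1  (bit 7 = 1)
position 7: 110 → 0  (bit 6 = 0)
position 1: 101 → 1  (bit 5 = 1)
position 3: 100 → 1  (bit 4 = 1)
position 5: 011 → 0  (bit 3 = 0)
position 0: 010 → 0  (bit 2 = 0)
position 4: 001 → 1  (bit 1 = 1)
position 13: 000 → 0  (bit 0 = 0)
bits b7..b0 = 10110010 = 178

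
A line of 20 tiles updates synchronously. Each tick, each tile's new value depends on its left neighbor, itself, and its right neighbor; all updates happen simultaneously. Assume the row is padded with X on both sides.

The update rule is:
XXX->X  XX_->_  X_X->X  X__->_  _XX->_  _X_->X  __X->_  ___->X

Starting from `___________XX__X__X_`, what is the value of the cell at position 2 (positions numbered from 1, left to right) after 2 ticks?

_

_XXXXXXXXX_____X__XX
X_XXXXXXX__XXX_X___X
position 2 holds _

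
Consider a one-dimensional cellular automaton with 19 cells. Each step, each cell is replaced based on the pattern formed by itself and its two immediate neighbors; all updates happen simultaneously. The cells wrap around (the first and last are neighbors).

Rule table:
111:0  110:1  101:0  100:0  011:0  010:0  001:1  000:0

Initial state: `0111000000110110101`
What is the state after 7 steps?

step 1: 0001000001010010000
step 2: 0010000010000100000
step 3: 0100000100001000000
step 4: 1000001000010000000
step 5: 0000010000100000001
step 6: 0000100001000000010
step 7: 0001000010000000100

0001000010000000100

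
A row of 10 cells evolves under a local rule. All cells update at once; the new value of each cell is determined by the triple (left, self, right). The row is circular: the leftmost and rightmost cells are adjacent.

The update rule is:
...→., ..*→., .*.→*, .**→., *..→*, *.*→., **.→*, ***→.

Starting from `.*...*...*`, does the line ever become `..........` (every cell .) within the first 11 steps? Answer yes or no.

no

step 1: .**..**..*
step 2: ..**..**.*
step 3: *..**..*.*
step 4: **..**.*..
step 5: .**..*.**.
step 6: ..**.*..**
step 7: *..*.**..*
step 8: **.*..**..
step 9: .*.**..**.
step 10: .*..**..**
step 11: .**..**..*
step 11 is .**..**..*, still not uniform .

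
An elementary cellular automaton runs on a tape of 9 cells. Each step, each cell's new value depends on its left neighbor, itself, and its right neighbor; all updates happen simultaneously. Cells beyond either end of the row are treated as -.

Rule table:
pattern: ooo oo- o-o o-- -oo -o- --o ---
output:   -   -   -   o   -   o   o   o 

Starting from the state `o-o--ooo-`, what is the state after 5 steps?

o-ooo---o
o----oooo
ooooo----
-----oooo
ooooo----

ooooo----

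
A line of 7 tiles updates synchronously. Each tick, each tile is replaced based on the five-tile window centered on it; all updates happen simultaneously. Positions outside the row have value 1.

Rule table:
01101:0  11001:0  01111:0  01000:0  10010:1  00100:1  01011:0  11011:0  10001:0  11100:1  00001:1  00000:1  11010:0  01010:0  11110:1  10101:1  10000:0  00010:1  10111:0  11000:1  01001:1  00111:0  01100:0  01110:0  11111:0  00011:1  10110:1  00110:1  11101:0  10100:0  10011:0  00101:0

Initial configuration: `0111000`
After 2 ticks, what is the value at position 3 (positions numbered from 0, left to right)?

tick 1: 0001101
tick 2: 1011000
position 3 holds 1

1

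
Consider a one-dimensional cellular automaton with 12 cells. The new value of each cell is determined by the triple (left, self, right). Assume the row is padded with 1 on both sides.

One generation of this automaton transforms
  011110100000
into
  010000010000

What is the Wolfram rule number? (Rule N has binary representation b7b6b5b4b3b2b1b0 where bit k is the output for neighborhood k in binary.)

24

position 2: 111 → 0  (bit 7 = 0)
position 4: 110 → 0  (bit 6 = 0)
position 0: 101 → 0  (bit 5 = 0)
position 7: 100 → 1  (bit 4 = 1)
position 1: 011 → 1  (bit 3 = 1)
position 6: 010 → 0  (bit 2 = 0)
position 11: 001 → 0  (bit 1 = 0)
position 8: 000 → 0  (bit 0 = 0)
bits b7..b0 = 00011000 = 24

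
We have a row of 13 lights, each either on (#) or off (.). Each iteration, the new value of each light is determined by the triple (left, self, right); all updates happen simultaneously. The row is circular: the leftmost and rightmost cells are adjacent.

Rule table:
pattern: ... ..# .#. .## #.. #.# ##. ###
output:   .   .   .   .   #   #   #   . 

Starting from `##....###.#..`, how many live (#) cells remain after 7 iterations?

iteration 1: .##.....##.#.
iteration 2: ..##.....##.#
iteration 3: #..##.....##.
iteration 4: .#..##.....##
iteration 5: #.#..##.....#
iteration 6: ##.#..##.....
iteration 7: .##.#..##....
count of #: 5

5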